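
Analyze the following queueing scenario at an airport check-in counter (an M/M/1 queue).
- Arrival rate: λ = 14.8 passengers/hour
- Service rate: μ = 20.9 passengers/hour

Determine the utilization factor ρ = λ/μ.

Server utilization: ρ = λ/μ
ρ = 14.8/20.9 = 0.7081
The server is busy 70.81% of the time.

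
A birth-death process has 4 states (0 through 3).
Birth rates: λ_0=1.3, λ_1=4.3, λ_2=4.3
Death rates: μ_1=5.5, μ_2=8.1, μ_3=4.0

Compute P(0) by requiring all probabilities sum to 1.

Ratios P(n)/P(0) = (λ₀···λₙ₋₁)/(μ₁···μₙ):
P(1)/P(0) = (1.3)/(5.5) = 0.23636
P(2)/P(0) = (1.3×4.3)/(5.5×8.1) = 0.12548
P(3)/P(0) = (1.3×4.3×4.3)/(5.5×8.1×4.0) = 0.13489

Normalization: ∑ P(n) = 1
P(0) × (1.0000 + 0.23636 + 0.12548 + 0.13489) = 1
P(0) × 1.4967 = 1
P(0) = 1/1.4967 = 0.6681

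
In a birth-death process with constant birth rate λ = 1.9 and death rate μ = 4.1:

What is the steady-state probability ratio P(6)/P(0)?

For constant rates: P(n)/P(0) = (λ/μ)^n
P(6)/P(0) = (1.9/4.1)^6 = 0.46341^6 = 0.009904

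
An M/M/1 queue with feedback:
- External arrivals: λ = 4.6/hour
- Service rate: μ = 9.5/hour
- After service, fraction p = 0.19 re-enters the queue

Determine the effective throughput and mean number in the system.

Effective arrival rate: λ_eff = λ/(1-p) = 4.6/(1-0.19) = 4.6/0.81 = 5.6790
ρ = λ_eff/μ = 5.6790/9.5 = 0.5978
L = ρ/(1-ρ) = 0.5978/(1-0.5978) = 1.4863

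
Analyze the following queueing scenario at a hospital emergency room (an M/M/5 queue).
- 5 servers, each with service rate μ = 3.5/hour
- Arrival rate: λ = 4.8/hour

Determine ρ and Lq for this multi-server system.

Traffic intensity: ρ = λ/(cμ) = 4.8/(5×3.5) = 0.2743
Since ρ = 0.2743 < 1, system is stable.
Offered load a = λ/μ = cρ = 4.8/3.5 = 1.3714
P₀ = [ Σₙ₌₀^4 aⁿ/n! + a^5/(5!(1-ρ)) ]⁻¹
Σ = a^0/0! + a^1/1! + a^2/2! + a^3/3! + a^4/4! = 1.0000 + 1.3714 + 0.9404 + 0.4299 + 0.1474 = 3.8891
a^5/(5!(1-ρ)) = 4.8514/(120 × 0.7257) = 0.05571
P₀ = 1/(3.8891 + 0.05571) = 0.2535
Lq = P₀·a^5·ρ / (5!(1-ρ)²) = 0.2535 × 4.8514 × 0.2743 / (120 × 0.5267) = 0.005337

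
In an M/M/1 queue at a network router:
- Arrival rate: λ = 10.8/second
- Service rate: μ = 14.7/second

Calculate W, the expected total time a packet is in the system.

First, compute utilization: ρ = λ/μ = 10.8/14.7 = 0.7347
For M/M/1: W = 1/(μ-λ)
W = 1/(14.7-10.8) = 1/3.90
W = 0.2564 seconds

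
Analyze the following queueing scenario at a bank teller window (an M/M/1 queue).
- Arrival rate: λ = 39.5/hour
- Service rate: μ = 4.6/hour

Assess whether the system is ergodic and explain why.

Stability requires ρ = λ/(cμ) < 1
ρ = 39.5/(1 × 4.6) = 39.5/4.60 = 8.5870
Since 8.5870 ≥ 1, the system is UNSTABLE.
Queue grows without bound. Need μ > λ = 39.5.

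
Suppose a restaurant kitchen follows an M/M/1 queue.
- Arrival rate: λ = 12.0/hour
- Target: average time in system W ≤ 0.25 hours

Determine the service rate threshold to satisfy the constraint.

For M/M/1: W = 1/(μ-λ)
Need W ≤ 0.25, so 1/(μ-λ) ≤ 0.25
μ - λ ≥ 1/0.25 = 4.0000
μ ≥ 12.0 + 4.0000 = 16.0000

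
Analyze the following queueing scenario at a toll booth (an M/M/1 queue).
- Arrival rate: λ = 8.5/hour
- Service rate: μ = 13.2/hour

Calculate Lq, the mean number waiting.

ρ = λ/μ = 8.5/13.2 = 0.6439
For M/M/1: Lq = λ²/(μ(μ-λ))
Lq = 72.25/(13.2 × 4.70)
Lq = 1.1646 vehicles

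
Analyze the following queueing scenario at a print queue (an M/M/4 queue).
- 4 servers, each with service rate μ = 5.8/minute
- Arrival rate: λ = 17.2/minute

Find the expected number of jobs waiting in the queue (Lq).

Traffic intensity: ρ = λ/(cμ) = 17.2/(4×5.8) = 0.7414
Since ρ = 0.7414 < 1, system is stable.
Offered load a = λ/μ = cρ = 17.2/5.8 = 2.9655
P₀ = [ Σₙ₌₀^3 aⁿ/n! + a^4/(4!(1-ρ)) ]⁻¹
Σ = a^0/0! + a^1/1! + a^2/2! + a^3/3! = 1.00000 + 2.96552 + 4.39715 + 4.34660 = 12.7093
a^4/(4!(1-ρ)) = 77.3396/(24 × 0.25862) = 12.4603
P₀ = 1/(12.7093 + 12.4603) = 0.03973
Lq = P₀·a^4·ρ / (4!(1-ρ)²) = 0.039731 × 77.3396 × 0.74138 / (24 × 0.066885) = 1.4192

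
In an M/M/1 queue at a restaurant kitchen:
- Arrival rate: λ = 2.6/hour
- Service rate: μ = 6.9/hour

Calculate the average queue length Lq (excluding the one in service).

ρ = λ/μ = 2.6/6.9 = 0.3768
For M/M/1: Lq = λ²/(μ(μ-λ))
Lq = 6.76/(6.9 × 4.30)
Lq = 0.2278 orders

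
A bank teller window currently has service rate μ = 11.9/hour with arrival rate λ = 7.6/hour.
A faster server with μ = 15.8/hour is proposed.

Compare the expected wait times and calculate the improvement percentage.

System 1: ρ₁ = 7.6/11.9 = 0.6387, W₁ = 1/(11.9-7.6) = 0.23256
System 2: ρ₂ = 7.6/15.8 = 0.4810, W₂ = 1/(15.8-7.6) = 0.12195
Improvement: (W₁-W₂)/W₁ = (0.23256-0.12195)/0.23256 = 47.56%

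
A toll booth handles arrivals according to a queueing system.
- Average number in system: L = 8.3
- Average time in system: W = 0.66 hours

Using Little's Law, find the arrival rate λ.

Little's Law: L = λW, so λ = L/W
λ = 8.3/0.66 = 12.5758 vehicles/hour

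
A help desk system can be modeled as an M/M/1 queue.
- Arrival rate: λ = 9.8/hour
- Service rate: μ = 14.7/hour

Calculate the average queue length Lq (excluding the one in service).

ρ = λ/μ = 9.8/14.7 = 0.6667
For M/M/1: Lq = λ²/(μ(μ-λ))
Lq = 96.04/(14.7 × 4.90)
Lq = 1.3333 tickets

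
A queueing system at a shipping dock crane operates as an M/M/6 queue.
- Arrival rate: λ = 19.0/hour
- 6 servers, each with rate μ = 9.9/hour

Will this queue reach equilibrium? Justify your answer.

Stability requires ρ = λ/(cμ) < 1
ρ = 19.0/(6 × 9.9) = 19.0/59.40 = 0.3199
Since 0.3199 < 1, the system is STABLE.
The servers are busy 31.99% of the time.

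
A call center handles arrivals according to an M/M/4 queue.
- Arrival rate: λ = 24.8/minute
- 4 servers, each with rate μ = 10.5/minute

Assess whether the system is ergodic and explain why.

Stability requires ρ = λ/(cμ) < 1
ρ = 24.8/(4 × 10.5) = 24.8/42.00 = 0.5905
Since 0.5905 < 1, the system is STABLE.
The servers are busy 59.05% of the time.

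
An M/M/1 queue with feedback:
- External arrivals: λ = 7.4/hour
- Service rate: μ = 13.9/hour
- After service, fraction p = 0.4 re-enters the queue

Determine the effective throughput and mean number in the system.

Effective arrival rate: λ_eff = λ/(1-p) = 7.4/(1-0.4) = 7.4/0.60 = 12.3333
ρ = λ_eff/μ = 12.3333/13.9 = 0.88729
L = ρ/(1-ρ) = 0.88729/(1-0.88729) = 7.8723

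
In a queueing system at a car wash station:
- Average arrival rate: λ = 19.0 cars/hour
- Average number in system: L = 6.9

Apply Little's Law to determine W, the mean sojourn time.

Little's Law: L = λW, so W = L/λ
W = 6.9/19.0 = 0.3632 hours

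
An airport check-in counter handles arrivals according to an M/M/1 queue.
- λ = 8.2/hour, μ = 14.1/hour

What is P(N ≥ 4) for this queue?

ρ = λ/μ = 8.2/14.1 = 0.5816
P(N ≥ n) = ρⁿ
P(N ≥ 4) = 0.5816^4
P(N ≥ 4) = 0.1144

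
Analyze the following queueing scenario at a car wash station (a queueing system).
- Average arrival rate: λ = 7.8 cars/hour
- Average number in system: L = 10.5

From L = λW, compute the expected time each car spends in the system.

Little's Law: L = λW, so W = L/λ
W = 10.5/7.8 = 1.3462 hours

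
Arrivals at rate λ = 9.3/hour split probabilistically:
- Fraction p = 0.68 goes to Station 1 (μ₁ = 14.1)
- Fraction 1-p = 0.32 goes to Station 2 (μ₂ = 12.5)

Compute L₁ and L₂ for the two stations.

Effective rates: λ₁ = 9.3×0.68 = 6.324, λ₂ = 9.3×0.32 = 2.976
Station 1: ρ₁ = 6.324/14.1 = 0.44851, L₁ = ρ₁/(1-ρ₁) = 0.44851/(1-0.44851) = 0.8133
Station 2: ρ₂ = 2.976/12.5 = 0.2381, L₂ = ρ₂/(1-ρ₂) = 0.2381/(1-0.2381) = 0.3125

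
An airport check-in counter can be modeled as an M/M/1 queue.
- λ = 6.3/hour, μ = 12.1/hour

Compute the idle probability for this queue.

ρ = λ/μ = 6.3/12.1 = 0.5207
P(0) = 1 - ρ = 1 - 0.5207 = 0.4793
The server is idle 47.93% of the time.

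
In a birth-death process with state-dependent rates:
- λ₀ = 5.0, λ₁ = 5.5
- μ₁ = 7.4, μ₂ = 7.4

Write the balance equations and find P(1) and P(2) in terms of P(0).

Balance equations:
State 0: λ₀P₀ = μ₁P₁ → P₁ = (λ₀/μ₁)P₀ = (5.0/7.4)P₀ = 0.6757P₀
State 1: P₂ = (λ₀λ₁)/(μ₁μ₂)P₀ = (5.0×5.5)/(7.4×7.4)P₀ = 0.5022P₀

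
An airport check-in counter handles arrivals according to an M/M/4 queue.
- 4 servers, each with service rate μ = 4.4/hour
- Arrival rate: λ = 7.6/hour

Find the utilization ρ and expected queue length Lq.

Traffic intensity: ρ = λ/(cμ) = 7.6/(4×4.4) = 0.4318
Since ρ = 0.4318 < 1, system is stable.
Offered load a = λ/μ = cρ = 7.6/4.4 = 1.7273
P₀ = [ Σₙ₌₀^3 aⁿ/n! + a^4/(4!(1-ρ)) ]⁻¹
Σ = a^0/0! + a^1/1! + a^2/2! + a^3/3! = 1.0000 + 1.7273 + 1.4917 + 0.8589 = 5.0779
a^4/(4!(1-ρ)) = 8.9011/(24 × 0.5682) = 0.6527
P₀ = 1/(5.0779 + 0.6527) = 0.1745
Lq = P₀·a^4·ρ / (4!(1-ρ)²) = 0.1745 × 8.9011 × 0.4318 / (24 × 0.3228) = 0.08657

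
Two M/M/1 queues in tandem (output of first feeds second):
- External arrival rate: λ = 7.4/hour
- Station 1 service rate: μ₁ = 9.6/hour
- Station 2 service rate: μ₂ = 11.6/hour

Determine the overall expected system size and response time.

By Jackson's theorem, each station behaves as independent M/M/1.
Station 1: ρ₁ = 7.4/9.6 = 0.7708, L₁ = ρ₁/(1-ρ₁) = λ/(μ₁-λ) = 7.4/2.20 = 3.3636
Station 2: ρ₂ = 7.4/11.6 = 0.6379, L₂ = ρ₂/(1-ρ₂) = λ/(μ₂-λ) = 7.4/4.20 = 1.7619
Total: L = L₁ + L₂ = 3.3636 + 1.7619 = 5.1255
W = L/λ = 5.1255/7.4 = 0.6926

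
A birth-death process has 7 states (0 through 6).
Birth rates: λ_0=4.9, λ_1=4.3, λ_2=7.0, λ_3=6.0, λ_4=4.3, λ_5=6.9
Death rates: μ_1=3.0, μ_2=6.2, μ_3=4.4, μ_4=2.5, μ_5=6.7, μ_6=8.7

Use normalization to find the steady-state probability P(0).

Ratios P(n)/P(0) = (λ₀···λₙ₋₁)/(μ₁···μₙ):
P(1)/P(0) = (4.9)/(3.0) = 1.63333
P(2)/P(0) = (4.9×4.3)/(3.0×6.2) = 1.13280
P(3)/P(0) = (4.9×4.3×7.0)/(3.0×6.2×4.4) = 1.80217
P(4)/P(0) = (4.9×4.3×7.0×6.0)/(3.0×6.2×4.4×2.5) = 4.32522
P(5)/P(0) = (4.9×4.3×7.0×6.0×4.3)/(3.0×6.2×4.4×2.5×6.7) = 2.77589
P(6)/P(0) = (4.9×4.3×7.0×6.0×4.3×6.9)/(3.0×6.2×4.4×2.5×6.7×8.7) = 2.20157

Normalization: ∑ P(n) = 1
P(0) × (1.00000 + 1.63333 + 1.13280 + 1.80217 + 4.32522 + 2.77589 + 2.20157) = 1
P(0) × 14.87098 = 1
P(0) = 1/14.87098 = 0.06725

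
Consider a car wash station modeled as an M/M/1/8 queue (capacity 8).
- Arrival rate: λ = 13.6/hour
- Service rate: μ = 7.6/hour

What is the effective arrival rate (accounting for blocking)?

ρ = λ/μ = 13.6/7.6 = 1.78947
P₀ = (1-ρ)/(1-ρ^(K+1)) = (1-1.78947)/(1-1.78947^9) = -0.7895/-187.1567 = 0.004218
P_K = P₀×ρ^K = 0.004218 × 1.78947^8 = 0.004218 × 105.1466 = 0.4435
λ_eff = λ(1-P_K) = 13.6 × (1 - 0.443534) = 13.6 × 0.556466 = 7.5679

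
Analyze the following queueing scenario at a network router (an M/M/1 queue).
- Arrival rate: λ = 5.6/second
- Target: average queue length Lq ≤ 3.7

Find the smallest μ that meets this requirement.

For M/M/1: Lq = λ²/(μ(μ-λ))
Need Lq ≤ 3.7, i.e. μ(μ-λ) ≥ λ²/3.7
μ² - 5.6μ - 31.36/3.7 ≥ 0  →  μ² - 5.6μ - 8.47568 ≥ 0
Quadratic formula (positive root): μ = [λ + √(λ² + 4×8.47568)]/2
Discriminant: 31.36 + 4×8.47568 = 65.2627, √65.2627 = 8.07853
μ ≥ (5.6 + 8.07853)/2 = 6.8393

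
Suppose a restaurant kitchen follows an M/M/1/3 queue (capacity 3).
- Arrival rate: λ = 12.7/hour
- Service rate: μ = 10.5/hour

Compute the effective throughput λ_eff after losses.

ρ = λ/μ = 12.7/10.5 = 1.20952
P₀ = (1-ρ)/(1-ρ^(K+1)) = (1-1.20952)/(1-1.20952^4) = -0.20952/-1.1402 = 0.1838
P_K = P₀×ρ^K = 0.1838 × 1.20952^3 = 0.1838 × 1.7695 = 0.3252
λ_eff = λ(1-P_K) = 12.7 × (1 - 0.325154) = 12.7 × 0.674846 = 8.5705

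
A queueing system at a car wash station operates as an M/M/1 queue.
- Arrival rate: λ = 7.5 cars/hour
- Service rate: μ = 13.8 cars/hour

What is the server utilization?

Server utilization: ρ = λ/μ
ρ = 7.5/13.8 = 0.5435
The server is busy 54.35% of the time.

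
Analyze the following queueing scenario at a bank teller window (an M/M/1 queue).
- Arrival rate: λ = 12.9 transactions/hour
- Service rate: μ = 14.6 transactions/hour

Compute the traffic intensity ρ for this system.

Server utilization: ρ = λ/μ
ρ = 12.9/14.6 = 0.8836
The server is busy 88.36% of the time.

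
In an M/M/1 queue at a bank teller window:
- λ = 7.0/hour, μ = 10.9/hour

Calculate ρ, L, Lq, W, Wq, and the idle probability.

Step 1: ρ = λ/μ = 7.0/10.9 = 0.6422
Step 2: L = λ/(μ-λ) = 7.0/3.90 = 1.7949
Step 3: Lq = λ²/(μ(μ-λ)) = 49.00/(10.9×3.90) = 1.1527
Step 4: W = 1/(μ-λ) = 1/3.90 = 0.25641
Step 5: Wq = λ/(μ(μ-λ)) = 7.0/(10.9×3.90) = 0.1647
Step 6: P(0) = 1-ρ = 0.3578
Verify: L = λW = 7.0×0.25641 = 1.7949 ✔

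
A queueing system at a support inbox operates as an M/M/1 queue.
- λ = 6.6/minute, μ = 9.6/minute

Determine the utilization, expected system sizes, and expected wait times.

Step 1: ρ = λ/μ = 6.6/9.6 = 0.6875
Step 2: L = λ/(μ-λ) = 6.6/3.00 = 2.2000
Step 3: Lq = λ²/(μ(μ-λ)) = 43.56/(9.6×3.00) = 1.5125
Step 4: W = 1/(μ-λ) = 1/3.00 = 0.33333
Step 5: Wq = λ/(μ(μ-λ)) = 6.6/(9.6×3.00) = 0.2292
Step 6: P(0) = 1-ρ = 0.3125
Verify: L = λW = 6.6×0.33333 = 2.2000 ✔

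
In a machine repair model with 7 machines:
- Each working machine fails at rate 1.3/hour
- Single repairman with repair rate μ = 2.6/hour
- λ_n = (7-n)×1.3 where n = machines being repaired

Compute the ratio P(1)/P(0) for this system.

P(1)/P(0) = ∏_{i=0}^{1-1} λ_i/μ_{i+1}
= (7-0)×1.3/2.6
= 3.5000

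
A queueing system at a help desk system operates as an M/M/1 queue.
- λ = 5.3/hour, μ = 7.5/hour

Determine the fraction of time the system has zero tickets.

ρ = λ/μ = 5.3/7.5 = 0.7067
P(0) = 1 - ρ = 1 - 0.7067 = 0.2933
The server is idle 29.33% of the time.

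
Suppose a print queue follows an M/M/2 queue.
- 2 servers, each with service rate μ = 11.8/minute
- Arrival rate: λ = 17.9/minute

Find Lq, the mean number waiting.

Traffic intensity: ρ = λ/(cμ) = 17.9/(2×11.8) = 0.7585
Since ρ = 0.7585 < 1, system is stable.
Offered load a = λ/μ = cρ = 17.9/11.8 = 1.5169
P₀ = [ Σₙ₌₀^1 aⁿ/n! + a^2/(2!(1-ρ)) ]⁻¹
Σ = a^0/0! + a^1/1! = 1.0000 + 1.5169 = 2.5169
a^2/(2!(1-ρ)) = 2.30113/(2 × 0.241525) = 4.7638
P₀ = 1/(2.5169 + 4.7638) = 0.1373
Lq = P₀·a^2·ρ / (2!(1-ρ)²) = 0.13735 × 2.3011 × 0.75847 / (2 × 0.058335) = 2.0547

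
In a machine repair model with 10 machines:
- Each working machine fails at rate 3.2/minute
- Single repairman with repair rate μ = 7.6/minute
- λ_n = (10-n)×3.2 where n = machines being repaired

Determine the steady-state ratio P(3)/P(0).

P(3)/P(0) = ∏_{i=0}^{3-1} λ_i/μ_{i+1}
= (10-0)×3.2/7.6 × (10-1)×3.2/7.6 × (10-2)×3.2/7.6
= 53.7454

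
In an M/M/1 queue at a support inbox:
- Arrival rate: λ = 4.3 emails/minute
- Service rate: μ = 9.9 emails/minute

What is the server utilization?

Server utilization: ρ = λ/μ
ρ = 4.3/9.9 = 0.4343
The server is busy 43.43% of the time.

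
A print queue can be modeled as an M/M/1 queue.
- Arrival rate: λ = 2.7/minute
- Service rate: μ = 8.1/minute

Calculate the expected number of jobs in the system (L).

ρ = λ/μ = 2.7/8.1 = 0.3333
For M/M/1: L = λ/(μ-λ)
L = 2.7/(8.1-2.7) = 2.7/5.40
L = 0.5000 jobs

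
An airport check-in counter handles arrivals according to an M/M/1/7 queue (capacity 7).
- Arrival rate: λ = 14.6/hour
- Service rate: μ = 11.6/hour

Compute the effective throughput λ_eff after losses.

ρ = λ/μ = 14.6/11.6 = 1.25862
P₀ = (1-ρ)/(1-ρ^(K+1)) = (1-1.25862)/(1-1.25862^8) = -0.2586/-5.2973 = 0.04882
P_K = P₀×ρ^K = 0.04882 × 1.25862^7 = 0.04882 × 5.0034 = 0.2443
λ_eff = λ(1-P_K) = 14.6 × (1 - 0.24427) = 14.6 × 0.75573 = 11.0337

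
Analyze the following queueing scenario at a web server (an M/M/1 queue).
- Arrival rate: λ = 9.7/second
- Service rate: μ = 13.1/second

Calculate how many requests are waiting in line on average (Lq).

ρ = λ/μ = 9.7/13.1 = 0.7405
For M/M/1: Lq = λ²/(μ(μ-λ))
Lq = 94.09/(13.1 × 3.40)
Lq = 2.1125 requests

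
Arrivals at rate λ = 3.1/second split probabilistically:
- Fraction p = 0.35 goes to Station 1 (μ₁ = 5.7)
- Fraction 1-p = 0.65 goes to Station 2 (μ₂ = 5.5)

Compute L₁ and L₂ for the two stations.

Effective rates: λ₁ = 3.1×0.35 = 1.085, λ₂ = 3.1×0.65 = 2.015
Station 1: ρ₁ = 1.085/5.7 = 0.19035, L₁ = ρ₁/(1-ρ₁) = 0.19035/(1-0.19035) = 0.2351
Station 2: ρ₂ = 2.015/5.5 = 0.36636, L₂ = ρ₂/(1-ρ₂) = 0.36636/(1-0.36636) = 0.5782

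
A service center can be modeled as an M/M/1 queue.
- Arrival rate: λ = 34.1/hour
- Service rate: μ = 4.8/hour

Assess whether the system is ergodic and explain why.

Stability requires ρ = λ/(cμ) < 1
ρ = 34.1/(1 × 4.8) = 34.1/4.80 = 7.1042
Since 7.1042 ≥ 1, the system is UNSTABLE.
Queue grows without bound. Need μ > λ = 34.1.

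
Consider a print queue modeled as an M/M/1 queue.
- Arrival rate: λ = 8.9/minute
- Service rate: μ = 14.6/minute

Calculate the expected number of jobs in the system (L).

ρ = λ/μ = 8.9/14.6 = 0.6096
For M/M/1: L = λ/(μ-λ)
L = 8.9/(14.6-8.9) = 8.9/5.70
L = 1.5614 jobs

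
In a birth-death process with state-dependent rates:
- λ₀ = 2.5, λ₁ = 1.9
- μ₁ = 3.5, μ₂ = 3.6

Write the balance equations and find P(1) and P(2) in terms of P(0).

Balance equations:
State 0: λ₀P₀ = μ₁P₁ → P₁ = (λ₀/μ₁)P₀ = (2.5/3.5)P₀ = 0.7143P₀
State 1: P₂ = (λ₀λ₁)/(μ₁μ₂)P₀ = (2.5×1.9)/(3.5×3.6)P₀ = 0.3770P₀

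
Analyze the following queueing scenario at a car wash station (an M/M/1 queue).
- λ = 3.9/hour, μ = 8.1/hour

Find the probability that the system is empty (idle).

ρ = λ/μ = 3.9/8.1 = 0.4815
P(0) = 1 - ρ = 1 - 0.4815 = 0.5185
The server is idle 51.85% of the time.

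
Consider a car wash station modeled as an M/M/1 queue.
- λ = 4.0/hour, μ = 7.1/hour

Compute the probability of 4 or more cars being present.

ρ = λ/μ = 4.0/7.1 = 0.56338
P(N ≥ n) = ρⁿ
P(N ≥ 4) = 0.56338^4
P(N ≥ 4) = 0.1007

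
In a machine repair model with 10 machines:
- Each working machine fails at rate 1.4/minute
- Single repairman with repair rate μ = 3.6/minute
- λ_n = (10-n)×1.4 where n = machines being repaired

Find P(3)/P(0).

P(3)/P(0) = ∏_{i=0}^{3-1} λ_i/μ_{i+1}
= (10-0)×1.4/3.6 × (10-1)×1.4/3.6 × (10-2)×1.4/3.6
= 42.3457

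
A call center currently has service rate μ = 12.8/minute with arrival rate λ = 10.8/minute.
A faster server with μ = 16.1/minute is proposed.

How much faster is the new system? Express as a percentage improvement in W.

System 1: ρ₁ = 10.8/12.8 = 0.8438, W₁ = 1/(12.8-10.8) = 0.5000
System 2: ρ₂ = 10.8/16.1 = 0.6708, W₂ = 1/(16.1-10.8) = 0.1887
Improvement: (W₁-W₂)/W₁ = (0.5000-0.1887)/0.5000 = 62.26%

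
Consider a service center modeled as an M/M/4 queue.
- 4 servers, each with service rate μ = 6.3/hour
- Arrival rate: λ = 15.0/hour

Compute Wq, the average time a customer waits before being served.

Traffic intensity: ρ = λ/(cμ) = 15.0/(4×6.3) = 0.5952
Since ρ = 0.5952 < 1, system is stable.
Offered load a = λ/μ = cρ = 15.0/6.3 = 2.3810
P₀ = [ Σₙ₌₀^3 aⁿ/n! + a^4/(4!(1-ρ)) ]⁻¹
Σ = a^0/0! + a^1/1! + a^2/2! + a^3/3! = 1.00000 + 2.38095 + 2.83447 + 2.24958 = 8.4650
a^4/(4!(1-ρ)) = 32.1368/(24 × 0.40476) = 3.3082
P₀ = 1/(8.4650 + 3.3082) = 0.08494
Lq = P₀·a^4·ρ / (4!(1-ρ)²) = 0.084939 × 32.1368 × 0.59524 / (24 × 0.16383) = 0.4132
Wq = Lq/λ = 0.4132/15.0 = 0.02755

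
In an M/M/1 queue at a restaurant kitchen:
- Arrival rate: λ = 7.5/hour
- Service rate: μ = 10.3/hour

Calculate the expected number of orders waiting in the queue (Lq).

ρ = λ/μ = 7.5/10.3 = 0.7282
For M/M/1: Lq = λ²/(μ(μ-λ))
Lq = 56.25/(10.3 × 2.80)
Lq = 1.9504 orders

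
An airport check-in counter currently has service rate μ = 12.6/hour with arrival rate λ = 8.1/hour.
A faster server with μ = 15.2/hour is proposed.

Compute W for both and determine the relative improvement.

System 1: ρ₁ = 8.1/12.6 = 0.6429, W₁ = 1/(12.6-8.1) = 0.22222
System 2: ρ₂ = 8.1/15.2 = 0.5329, W₂ = 1/(15.2-8.1) = 0.14085
Improvement: (W₁-W₂)/W₁ = (0.22222-0.14085)/0.22222 = 36.62%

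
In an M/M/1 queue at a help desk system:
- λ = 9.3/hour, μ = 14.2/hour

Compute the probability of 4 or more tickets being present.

ρ = λ/μ = 9.3/14.2 = 0.6549
P(N ≥ n) = ρⁿ
P(N ≥ 4) = 0.6549^4
P(N ≥ 4) = 0.1840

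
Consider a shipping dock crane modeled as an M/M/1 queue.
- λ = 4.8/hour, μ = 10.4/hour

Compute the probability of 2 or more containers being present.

ρ = λ/μ = 4.8/10.4 = 0.4615
P(N ≥ n) = ρⁿ
P(N ≥ 2) = 0.4615^2
P(N ≥ 2) = 0.2130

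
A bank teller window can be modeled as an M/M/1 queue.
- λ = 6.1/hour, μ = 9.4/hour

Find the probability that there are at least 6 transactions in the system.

ρ = λ/μ = 6.1/9.4 = 0.64894
P(N ≥ n) = ρⁿ
P(N ≥ 6) = 0.64894^6
P(N ≥ 6) = 0.07468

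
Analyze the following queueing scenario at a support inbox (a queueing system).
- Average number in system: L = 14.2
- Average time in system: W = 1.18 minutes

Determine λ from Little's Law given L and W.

Little's Law: L = λW, so λ = L/W
λ = 14.2/1.18 = 12.0339 emails/minute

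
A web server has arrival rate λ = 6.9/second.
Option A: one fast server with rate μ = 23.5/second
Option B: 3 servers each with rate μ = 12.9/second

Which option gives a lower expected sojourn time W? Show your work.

Option A: single server μ = 23.5 (M/M/1)
  ρ_A = 6.9/23.5 = 0.2936
  W_A = 1/(μ-λ) = 1/(23.5-6.9) = 1/16.60 = 0.06024

Option B: 3 servers μ = 12.9 (M/M/3)
  ρ_B = λ/(cμ) = 6.9/(3×12.9) = 0.1783
  Offered load a = λ/μ = cρ = 6.9/12.9 = 0.5349
  P₀ = [ Σₙ₌₀^2 aⁿ/n! + a^3/(3!(1-ρ)) ]⁻¹
  Σ = a^0/0! + a^1/1! + a^2/2! = 1.0000 + 0.53488 + 0.14305 = 1.6779
  a^3/(3!(1-ρ)) = 0.15303/(6 × 0.82171) = 0.03104
  P₀ = 1/(1.67793 + 0.0310392) = 0.5851
  Lq = P₀·a^3·ρ / (3!(1-ρ)²) = 0.58515 × 0.15303 × 0.17829 / (6 × 0.67520) = 0.003941
  Wq_B = Lq/λ = 0.0039409/6.9 = 0.0005711
  W_B = Wq_B + 1/μ = 0.0005711 + 0.07752 = 0.07809

Since W_A = 0.06024 < W_B = 0.07809, Option A (single fast server) has the shorter time in system.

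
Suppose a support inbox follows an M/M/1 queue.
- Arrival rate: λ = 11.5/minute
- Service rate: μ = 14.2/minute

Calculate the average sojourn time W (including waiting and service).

First, compute utilization: ρ = λ/μ = 11.5/14.2 = 0.8099
For M/M/1: W = 1/(μ-λ)
W = 1/(14.2-11.5) = 1/2.70
W = 0.3704 minutes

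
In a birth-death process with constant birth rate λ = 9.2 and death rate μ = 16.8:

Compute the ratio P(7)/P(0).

For constant rates: P(n)/P(0) = (λ/μ)^n
P(7)/P(0) = (9.2/16.8)^7 = 0.5476^7 = 0.01477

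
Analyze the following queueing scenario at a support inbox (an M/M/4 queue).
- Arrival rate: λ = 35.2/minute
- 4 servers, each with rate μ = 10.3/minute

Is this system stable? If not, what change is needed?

Stability requires ρ = λ/(cμ) < 1
ρ = 35.2/(4 × 10.3) = 35.2/41.20 = 0.8544
Since 0.8544 < 1, the system is STABLE.
The servers are busy 85.44% of the time.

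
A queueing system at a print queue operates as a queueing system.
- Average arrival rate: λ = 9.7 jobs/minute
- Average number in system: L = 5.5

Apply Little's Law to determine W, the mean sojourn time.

Little's Law: L = λW, so W = L/λ
W = 5.5/9.7 = 0.5670 minutes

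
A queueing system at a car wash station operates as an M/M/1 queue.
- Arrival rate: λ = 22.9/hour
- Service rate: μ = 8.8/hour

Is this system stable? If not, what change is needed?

Stability requires ρ = λ/(cμ) < 1
ρ = 22.9/(1 × 8.8) = 22.9/8.80 = 2.6023
Since 2.6023 ≥ 1, the system is UNSTABLE.
Queue grows without bound. Need μ > λ = 22.9.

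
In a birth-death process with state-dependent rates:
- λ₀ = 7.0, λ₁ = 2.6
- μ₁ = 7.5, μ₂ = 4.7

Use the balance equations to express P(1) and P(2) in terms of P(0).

Balance equations:
State 0: λ₀P₀ = μ₁P₁ → P₁ = (λ₀/μ₁)P₀ = (7.0/7.5)P₀ = 0.9333P₀
State 1: P₂ = (λ₀λ₁)/(μ₁μ₂)P₀ = (7.0×2.6)/(7.5×4.7)P₀ = 0.5163P₀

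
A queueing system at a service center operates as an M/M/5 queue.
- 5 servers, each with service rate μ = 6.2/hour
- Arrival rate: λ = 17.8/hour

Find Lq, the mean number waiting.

Traffic intensity: ρ = λ/(cμ) = 17.8/(5×6.2) = 0.5742
Since ρ = 0.5742 < 1, system is stable.
Offered load a = λ/μ = cρ = 17.8/6.2 = 2.8710
P₀ = [ Σₙ₌₀^4 aⁿ/n! + a^5/(5!(1-ρ)) ]⁻¹
Σ = a^0/0! + a^1/1! + a^2/2! + a^3/3! + a^4/4! = 1.00000 + 2.87097 + 4.12123 + 3.94397 + 2.83075 = 14.7669
a^5/(5!(1-ρ)) = 195.0480/(120 × 0.42581) = 3.8172
P₀ = 1/(14.7669 + 3.8172) = 0.05381
Lq = P₀·a^5·ρ / (5!(1-ρ)²) = 0.05381 × 195.0480 × 0.5742 / (120 × 0.1813) = 0.2770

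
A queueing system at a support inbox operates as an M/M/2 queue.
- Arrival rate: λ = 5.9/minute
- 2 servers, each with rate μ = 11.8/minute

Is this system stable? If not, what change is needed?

Stability requires ρ = λ/(cμ) < 1
ρ = 5.9/(2 × 11.8) = 5.9/23.60 = 0.2500
Since 0.2500 < 1, the system is STABLE.
The servers are busy 25.00% of the time.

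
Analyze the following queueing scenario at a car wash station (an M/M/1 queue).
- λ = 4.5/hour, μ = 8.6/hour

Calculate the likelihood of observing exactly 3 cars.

ρ = λ/μ = 4.5/8.6 = 0.52326
P(n) = (1-ρ)ρⁿ
P(3) = (1-0.52326) × 0.52326^3
P(3) = 0.47674 × 0.14327
P(3) = 0.06830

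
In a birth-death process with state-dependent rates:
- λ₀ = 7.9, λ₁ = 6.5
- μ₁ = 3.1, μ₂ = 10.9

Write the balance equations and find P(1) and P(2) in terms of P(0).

Balance equations:
State 0: λ₀P₀ = μ₁P₁ → P₁ = (λ₀/μ₁)P₀ = (7.9/3.1)P₀ = 2.5484P₀
State 1: P₂ = (λ₀λ₁)/(μ₁μ₂)P₀ = (7.9×6.5)/(3.1×10.9)P₀ = 1.5197P₀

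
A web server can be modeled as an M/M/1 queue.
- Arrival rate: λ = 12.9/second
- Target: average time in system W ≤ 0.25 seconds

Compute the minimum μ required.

For M/M/1: W = 1/(μ-λ)
Need W ≤ 0.25, so 1/(μ-λ) ≤ 0.25
μ - λ ≥ 1/0.25 = 4.0000
μ ≥ 12.9 + 4.0000 = 16.9000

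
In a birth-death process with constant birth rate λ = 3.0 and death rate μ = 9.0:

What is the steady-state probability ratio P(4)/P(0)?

For constant rates: P(n)/P(0) = (λ/μ)^n
P(4)/P(0) = (3.0/9.0)^4 = 0.33333^4 = 0.01235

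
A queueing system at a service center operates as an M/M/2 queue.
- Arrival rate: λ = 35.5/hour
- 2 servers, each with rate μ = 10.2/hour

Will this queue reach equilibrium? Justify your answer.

Stability requires ρ = λ/(cμ) < 1
ρ = 35.5/(2 × 10.2) = 35.5/20.40 = 1.7402
Since 1.7402 ≥ 1, the system is UNSTABLE.
Need c > λ/μ = 35.5/10.2 = 3.48.
Minimum servers needed: c = 4.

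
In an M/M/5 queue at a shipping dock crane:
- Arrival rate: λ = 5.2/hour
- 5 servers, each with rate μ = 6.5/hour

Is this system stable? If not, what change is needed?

Stability requires ρ = λ/(cμ) < 1
ρ = 5.2/(5 × 6.5) = 5.2/32.50 = 0.1600
Since 0.1600 < 1, the system is STABLE.
The servers are busy 16.00% of the time.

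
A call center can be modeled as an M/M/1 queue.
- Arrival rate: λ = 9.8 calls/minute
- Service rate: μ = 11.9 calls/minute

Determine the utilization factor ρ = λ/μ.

Server utilization: ρ = λ/μ
ρ = 9.8/11.9 = 0.8235
The server is busy 82.35% of the time.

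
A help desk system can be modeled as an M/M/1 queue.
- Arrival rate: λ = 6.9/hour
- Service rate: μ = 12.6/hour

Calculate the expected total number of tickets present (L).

ρ = λ/μ = 6.9/12.6 = 0.5476
For M/M/1: L = λ/(μ-λ)
L = 6.9/(12.6-6.9) = 6.9/5.70
L = 1.2105 tickets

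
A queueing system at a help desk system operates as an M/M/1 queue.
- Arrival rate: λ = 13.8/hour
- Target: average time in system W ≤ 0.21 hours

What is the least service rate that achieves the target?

For M/M/1: W = 1/(μ-λ)
Need W ≤ 0.21, so 1/(μ-λ) ≤ 0.21
μ - λ ≥ 1/0.21 = 4.7619
μ ≥ 13.8 + 4.7619 = 18.5619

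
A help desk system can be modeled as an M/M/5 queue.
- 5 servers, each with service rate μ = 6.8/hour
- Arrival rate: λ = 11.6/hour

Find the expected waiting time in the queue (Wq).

Traffic intensity: ρ = λ/(cμ) = 11.6/(5×6.8) = 0.3412
Since ρ = 0.3412 < 1, system is stable.
Offered load a = λ/μ = cρ = 11.6/6.8 = 1.7059
P₀ = [ Σₙ₌₀^4 aⁿ/n! + a^5/(5!(1-ρ)) ]⁻¹
Σ = a^0/0! + a^1/1! + a^2/2! + a^3/3! + a^4/4! = 1.0000 + 1.7059 + 1.4550 + 0.8274 + 0.3528 = 5.3411
a^5/(5!(1-ρ)) = 14.4459/(120 × 0.6588) = 0.1827
P₀ = 1/(5.3411 + 0.1827) = 0.1810
Lq = P₀·a^5·ρ / (5!(1-ρ)²) = 0.1810 × 14.4459 × 0.3412 / (120 × 0.4340) = 0.01713
Wq = Lq/λ = 0.01713/11.6 = 0.001477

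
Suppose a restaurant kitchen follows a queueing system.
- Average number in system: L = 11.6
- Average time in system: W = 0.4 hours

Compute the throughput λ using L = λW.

Little's Law: L = λW, so λ = L/W
λ = 11.6/0.4 = 29.0000 orders/hour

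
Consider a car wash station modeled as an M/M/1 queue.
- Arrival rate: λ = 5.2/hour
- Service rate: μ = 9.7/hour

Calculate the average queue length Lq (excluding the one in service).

ρ = λ/μ = 5.2/9.7 = 0.5361
For M/M/1: Lq = λ²/(μ(μ-λ))
Lq = 27.04/(9.7 × 4.50)
Lq = 0.6195 cars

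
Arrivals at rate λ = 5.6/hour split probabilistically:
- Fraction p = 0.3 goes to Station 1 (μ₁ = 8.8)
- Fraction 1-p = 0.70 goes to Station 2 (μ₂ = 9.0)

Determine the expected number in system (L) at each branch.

Effective rates: λ₁ = 5.6×0.3 = 1.68, λ₂ = 5.6×0.70 = 3.92
Station 1: ρ₁ = 1.68/8.8 = 0.19091, L₁ = ρ₁/(1-ρ₁) = 0.19091/(1-0.19091) = 0.2360
Station 2: ρ₂ = 3.92/9.0 = 0.43556, L₂ = ρ₂/(1-ρ₂) = 0.43556/(1-0.43556) = 0.7717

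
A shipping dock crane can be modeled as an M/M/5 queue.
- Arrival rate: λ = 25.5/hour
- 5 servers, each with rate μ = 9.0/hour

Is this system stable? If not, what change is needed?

Stability requires ρ = λ/(cμ) < 1
ρ = 25.5/(5 × 9.0) = 25.5/45.00 = 0.5667
Since 0.5667 < 1, the system is STABLE.
The servers are busy 56.67% of the time.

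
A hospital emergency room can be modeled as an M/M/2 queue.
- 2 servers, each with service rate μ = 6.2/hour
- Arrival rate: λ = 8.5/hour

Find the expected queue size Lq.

Traffic intensity: ρ = λ/(cμ) = 8.5/(2×6.2) = 0.6855
Since ρ = 0.6855 < 1, system is stable.
Offered load a = λ/μ = cρ = 8.5/6.2 = 1.3710
P₀ = [ Σₙ₌₀^1 aⁿ/n! + a^2/(2!(1-ρ)) ]⁻¹
Σ = a^0/0! + a^1/1! = 1.0000 + 1.3710 = 2.3710
a^2/(2!(1-ρ)) = 1.8796/(2 × 0.31452) = 2.9880
P₀ = 1/(2.3710 + 2.9880) = 0.1866
Lq = P₀·a^2·ρ / (2!(1-ρ)²) = 0.18660 × 1.8796 × 0.68548 / (2 × 0.098920) = 1.2152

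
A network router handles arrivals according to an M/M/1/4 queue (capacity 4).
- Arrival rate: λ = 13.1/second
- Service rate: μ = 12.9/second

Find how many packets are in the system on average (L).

ρ = λ/μ = 13.1/12.9 = 1.0155
P₀ = (1-ρ)/(1-ρ^(K+1)) = (1-1.0155)/(1-1.0155^5) = -0.01550/-0.07994 = 0.1939
P_K = P₀×ρ^K = 0.1939 × 1.0155^4 = 0.1939 × 1.0635 = 0.2062
L = ρ[1 - (K+1)ρ^K + Kρ^(K+1)] / [(1-ρ)(1-ρ^(K+1))]
L = 1.0155 × (1 - 5×1.06345645 + 4×1.07994003) / ((1 - 1.0155) × (1 - 1.07994003)) = 2.0308 packets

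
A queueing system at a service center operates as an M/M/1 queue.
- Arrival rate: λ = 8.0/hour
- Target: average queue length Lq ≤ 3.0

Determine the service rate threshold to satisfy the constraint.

For M/M/1: Lq = λ²/(μ(μ-λ))
Need Lq ≤ 3.0, i.e. μ(μ-λ) ≥ λ²/3.0
μ² - 8.0μ - 64.00/3.0 ≥ 0  →  μ² - 8.0μ - 21.33333 ≥ 0
Quadratic formula (positive root): μ = [λ + √(λ² + 4×21.33333)]/2
Discriminant: 64.00 + 4×21.33333 = 149.3333, √149.3333 = 12.2202
μ ≥ (8.0 + 12.2202)/2 = 10.1101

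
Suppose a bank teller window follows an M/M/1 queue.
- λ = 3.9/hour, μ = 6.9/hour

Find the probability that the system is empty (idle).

ρ = λ/μ = 3.9/6.9 = 0.5652
P(0) = 1 - ρ = 1 - 0.5652 = 0.4348
The server is idle 43.48% of the time.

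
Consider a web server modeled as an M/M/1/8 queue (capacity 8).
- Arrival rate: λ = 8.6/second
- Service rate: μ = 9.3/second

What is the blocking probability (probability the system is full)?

ρ = λ/μ = 8.6/9.3 = 0.92473
P₀ = (1-ρ)/(1-ρ^(K+1)) = (1-0.92473)/(1-0.92473^9) = 0.07527/0.5055 = 0.1489
P_K = P₀×ρ^K = 0.14889 × 0.92473^8 = 0.14889 × 0.53471 = 0.07961
Blocking probability = 7.96%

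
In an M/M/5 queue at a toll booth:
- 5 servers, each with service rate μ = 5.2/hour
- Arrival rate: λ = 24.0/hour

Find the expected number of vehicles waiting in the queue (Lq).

Traffic intensity: ρ = λ/(cμ) = 24.0/(5×5.2) = 0.9231
Since ρ = 0.9231 < 1, system is stable.
Offered load a = λ/μ = cρ = 24.0/5.2 = 4.6154
P₀ = [ Σₙ₌₀^4 aⁿ/n! + a^5/(5!(1-ρ)) ]⁻¹
Σ = a^0/0! + a^1/1! + a^2/2! + a^3/3! + a^4/4! = 1.0000 + 4.6154 + 10.6509 + 16.3860 + 18.9069 = 51.5592
a^5/(5!(1-ρ)) = 2094.3029/(120 × 0.07692308) = 226.8828
P₀ = 1/(51.5592 + 226.8828) = 0.003591
Lq = P₀·a^5·ρ / (5!(1-ρ)²) = 0.00359141 × 2094.3029 × 0.923077 / (120 × 0.00591716) = 9.7780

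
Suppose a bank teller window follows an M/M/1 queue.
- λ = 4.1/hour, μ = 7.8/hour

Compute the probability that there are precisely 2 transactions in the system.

ρ = λ/μ = 4.1/7.8 = 0.5256
P(n) = (1-ρ)ρⁿ
P(2) = (1-0.5256) × 0.5256^2
P(2) = 0.4744 × 0.2763
P(2) = 0.1311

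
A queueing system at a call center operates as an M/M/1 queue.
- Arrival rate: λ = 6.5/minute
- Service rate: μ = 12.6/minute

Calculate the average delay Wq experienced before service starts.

First, compute utilization: ρ = λ/μ = 6.5/12.6 = 0.5159
For M/M/1: Wq = λ/(μ(μ-λ))
Wq = 6.5/(12.6 × (12.6-6.5))
Wq = 6.5/(12.6 × 6.10)
Wq = 0.08457 minutes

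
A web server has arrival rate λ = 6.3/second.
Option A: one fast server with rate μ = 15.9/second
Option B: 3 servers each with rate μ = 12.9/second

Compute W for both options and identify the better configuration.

Option A: single server μ = 15.9 (M/M/1)
  ρ_A = 6.3/15.9 = 0.3962
  W_A = 1/(μ-λ) = 1/(15.9-6.3) = 1/9.60 = 0.1042

Option B: 3 servers μ = 12.9 (M/M/3)
  ρ_B = λ/(cμ) = 6.3/(3×12.9) = 0.1628
  Offered load a = λ/μ = cρ = 6.3/12.9 = 0.4884
  P₀ = [ Σₙ₌₀^2 aⁿ/n! + a^3/(3!(1-ρ)) ]⁻¹
  Σ = a^0/0! + a^1/1! + a^2/2! = 1.0000 + 0.48837 + 0.11925 = 1.6076
  a^3/(3!(1-ρ)) = 0.1165/(6 × 0.8372) = 0.02319
  P₀ = 1/(1.6076 + 0.02319) = 0.6132
  Lq = P₀·a^3·ρ / (3!(1-ρ)²) = 0.61319 × 0.11648 × 0.16279 / (6 × 0.70092) = 0.002765
  Wq_B = Lq/λ = 0.002765/6.3 = 0.0004389
  W_B = Wq_B + 1/μ = 0.0004389 + 0.07752 = 0.07796

Since W_B = 0.07796 < W_A = 0.1042, Option B (multiple servers) has the shorter time in system.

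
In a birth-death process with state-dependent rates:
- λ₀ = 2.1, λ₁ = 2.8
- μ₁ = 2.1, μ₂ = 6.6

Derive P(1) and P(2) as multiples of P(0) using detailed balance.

Balance equations:
State 0: λ₀P₀ = μ₁P₁ → P₁ = (λ₀/μ₁)P₀ = (2.1/2.1)P₀ = 1.0000P₀
State 1: P₂ = (λ₀λ₁)/(μ₁μ₂)P₀ = (2.1×2.8)/(2.1×6.6)P₀ = 0.4242P₀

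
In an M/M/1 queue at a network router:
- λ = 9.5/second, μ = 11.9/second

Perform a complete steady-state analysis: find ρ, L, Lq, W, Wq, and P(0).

Step 1: ρ = λ/μ = 9.5/11.9 = 0.7983
Step 2: L = λ/(μ-λ) = 9.5/2.40 = 3.9583
Step 3: Lq = λ²/(μ(μ-λ)) = 90.25/(11.9×2.40) = 3.1600
Step 4: W = 1/(μ-λ) = 1/2.40 = 0.416667
Step 5: Wq = λ/(μ(μ-λ)) = 9.5/(11.9×2.40) = 0.3326
Step 6: P(0) = 1-ρ = 0.2017
Verify: L = λW = 9.5×0.416667 = 3.9583 ✔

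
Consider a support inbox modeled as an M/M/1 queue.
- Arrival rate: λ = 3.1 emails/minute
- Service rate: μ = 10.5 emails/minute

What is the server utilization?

Server utilization: ρ = λ/μ
ρ = 3.1/10.5 = 0.2952
The server is busy 29.52% of the time.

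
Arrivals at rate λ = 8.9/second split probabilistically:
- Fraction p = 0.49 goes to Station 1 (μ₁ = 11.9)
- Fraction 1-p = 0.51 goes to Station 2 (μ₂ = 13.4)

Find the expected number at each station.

Effective rates: λ₁ = 8.9×0.49 = 4.361, λ₂ = 8.9×0.51 = 4.539
Station 1: ρ₁ = 4.361/11.9 = 0.3665, L₁ = ρ₁/(1-ρ₁) = 0.3665/(1-0.3665) = 0.5785
Station 2: ρ₂ = 4.539/13.4 = 0.3387, L₂ = ρ₂/(1-ρ₂) = 0.3387/(1-0.3387) = 0.5122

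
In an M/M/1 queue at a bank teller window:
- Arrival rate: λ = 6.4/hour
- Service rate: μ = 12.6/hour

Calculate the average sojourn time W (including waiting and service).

First, compute utilization: ρ = λ/μ = 6.4/12.6 = 0.5079
For M/M/1: W = 1/(μ-λ)
W = 1/(12.6-6.4) = 1/6.20
W = 0.1613 hours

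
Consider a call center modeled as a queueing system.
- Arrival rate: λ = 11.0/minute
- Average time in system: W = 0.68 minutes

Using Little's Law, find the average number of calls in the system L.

Little's Law: L = λW
L = 11.0 × 0.68 = 7.4800 calls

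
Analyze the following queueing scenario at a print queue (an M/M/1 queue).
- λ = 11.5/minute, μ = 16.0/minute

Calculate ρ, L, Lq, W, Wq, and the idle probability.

Step 1: ρ = λ/μ = 11.5/16.0 = 0.7188
Step 2: L = λ/(μ-λ) = 11.5/4.50 = 2.5556
Step 3: Lq = λ²/(μ(μ-λ)) = 132.25/(16.0×4.50) = 1.8368
Step 4: W = 1/(μ-λ) = 1/4.50 = 0.222222
Step 5: Wq = λ/(μ(μ-λ)) = 11.5/(16.0×4.50) = 0.1597
Step 6: P(0) = 1-ρ = 0.2812
Verify: L = λW = 11.5×0.222222 = 2.5556 ✔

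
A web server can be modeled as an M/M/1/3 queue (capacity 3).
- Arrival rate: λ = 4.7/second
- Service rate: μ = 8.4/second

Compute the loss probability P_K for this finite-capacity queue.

ρ = λ/μ = 4.7/8.4 = 0.55952
P₀ = (1-ρ)/(1-ρ^(K+1)) = (1-0.55952)/(1-0.55952^4) = 0.44048/0.90199 = 0.4883
P_K = P₀×ρ^K = 0.48834 × 0.55952^3 = 0.48834 × 0.17516 = 0.08554
Blocking probability = 8.55%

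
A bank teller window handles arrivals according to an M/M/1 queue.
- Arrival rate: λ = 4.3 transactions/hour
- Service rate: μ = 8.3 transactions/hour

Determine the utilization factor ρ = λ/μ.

Server utilization: ρ = λ/μ
ρ = 4.3/8.3 = 0.5181
The server is busy 51.81% of the time.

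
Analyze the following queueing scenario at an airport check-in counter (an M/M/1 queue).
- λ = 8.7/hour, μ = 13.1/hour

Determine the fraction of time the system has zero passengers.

ρ = λ/μ = 8.7/13.1 = 0.6641
P(0) = 1 - ρ = 1 - 0.6641 = 0.3359
The server is idle 33.59% of the time.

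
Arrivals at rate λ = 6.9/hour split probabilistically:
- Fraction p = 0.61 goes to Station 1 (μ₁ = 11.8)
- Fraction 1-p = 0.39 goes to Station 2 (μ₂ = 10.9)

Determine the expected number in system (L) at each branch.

Effective rates: λ₁ = 6.9×0.61 = 4.209, λ₂ = 6.9×0.39 = 2.691
Station 1: ρ₁ = 4.209/11.8 = 0.3567, L₁ = ρ₁/(1-ρ₁) = 0.3567/(1-0.3567) = 0.5545
Station 2: ρ₂ = 2.691/10.9 = 0.2469, L₂ = ρ₂/(1-ρ₂) = 0.2469/(1-0.2469) = 0.3278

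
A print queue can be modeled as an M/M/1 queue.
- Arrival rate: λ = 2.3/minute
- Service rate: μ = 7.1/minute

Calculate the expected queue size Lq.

ρ = λ/μ = 2.3/7.1 = 0.3239
For M/M/1: Lq = λ²/(μ(μ-λ))
Lq = 5.29/(7.1 × 4.80)
Lq = 0.1552 jobs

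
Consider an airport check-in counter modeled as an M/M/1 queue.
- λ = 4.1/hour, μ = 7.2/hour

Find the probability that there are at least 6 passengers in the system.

ρ = λ/μ = 4.1/7.2 = 0.569444
P(N ≥ n) = ρⁿ
P(N ≥ 6) = 0.569444^6
P(N ≥ 6) = 0.03410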